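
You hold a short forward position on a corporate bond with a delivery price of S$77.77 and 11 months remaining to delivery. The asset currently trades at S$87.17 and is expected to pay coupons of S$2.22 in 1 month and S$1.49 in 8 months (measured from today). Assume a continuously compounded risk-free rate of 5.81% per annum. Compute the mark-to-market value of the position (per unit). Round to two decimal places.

PV(remaining coupons) I = 2.22·e^(−0.0581·1/12) + 1.49·e^(−0.0581·8/12) = 3.6427
Current forward F = (S − I)·e^(rT) = (87.17 − 3.6427)·e^(0.0581·11/12) = 83.5273 × 1.054702 = 88.0964
Value (long) = (F − K)·e^(−rT) = (88.0964 − 77.77) × 0.948135 = 9.7908
Short position value = −(long value) = -S$9.79

-S$9.79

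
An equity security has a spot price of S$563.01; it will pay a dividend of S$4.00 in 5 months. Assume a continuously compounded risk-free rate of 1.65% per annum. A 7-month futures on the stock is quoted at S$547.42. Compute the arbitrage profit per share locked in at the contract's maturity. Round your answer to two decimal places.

S$17.02 per share

PV(dividends) I = 4.00·e^(−0.0165·5/12) = 3.9726
Fair futures F* = (S − I)·e^(rT) = (563.01 − 3.9726)·e^0.009625 = 559.0374 × 1.009671 = 564.4439
Market S$547.42 < fair 564.4439: forward underpriced → reverse cash-and-carry (short the stock, invest proceeds at r, pay the dividends, go long the forward).
Profit at T = |F_mkt − F*| = |547.42 − 564.4439| = S$17.02 per share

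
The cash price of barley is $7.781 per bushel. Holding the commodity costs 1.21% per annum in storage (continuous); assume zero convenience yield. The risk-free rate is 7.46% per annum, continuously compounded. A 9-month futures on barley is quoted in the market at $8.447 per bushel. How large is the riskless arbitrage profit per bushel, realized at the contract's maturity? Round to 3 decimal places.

Fair futures: F* = S·e^(carry·T), with carry = (r + u) = 0.0746 + 0.0121 = 0.0867
F* = 7.781 · e^(0.0867 × 9/12) = 7.781 · e^0.065025 = 7.781 × 1.067186 = $8.3038
Market $8.447 > fair $8.3038: forward overpriced → cash-and-carry (buy spot, short the forward).
At maturity, profit = |F_mkt − F*| = |8.447 − 8.3038| = $0.143 per bushel

$0.143 per bushel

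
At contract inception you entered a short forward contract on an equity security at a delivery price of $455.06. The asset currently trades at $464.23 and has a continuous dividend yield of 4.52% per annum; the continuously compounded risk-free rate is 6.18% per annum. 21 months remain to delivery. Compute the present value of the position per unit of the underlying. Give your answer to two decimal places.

Current fair forward for the remaining 21 months: F = S·e^((r − q)·T), (r − q) = 0.0618 − 0.0452 = 0.0166
F = 464.23 · e^(0.0166 × 21/12) = 464.23 × 1.029476 = 477.9136
Value of long forward = (F − K)·e^(−rT) = (477.9136 − 455.06) · e^(−0.0618·21/12)
= 22.8536 × 0.897493 = 20.51
Short position value = −(long value) = -$20.51

-$20.51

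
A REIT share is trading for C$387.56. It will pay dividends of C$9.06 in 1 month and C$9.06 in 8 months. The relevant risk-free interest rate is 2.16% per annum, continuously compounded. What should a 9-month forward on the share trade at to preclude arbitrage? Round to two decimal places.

C$375.62

PV(dividends) I = 9.06·e^(−0.0216·1/12) + 9.06·e^(−0.0216·8/12)
I = 9.0437 + 8.9305 = 17.9742
F = (S − I)·e^(rT) = (387.56 − 17.9742) · e^(0.0216·9/12)
= 369.5858 · e^0.016200 = 369.5858 × 1.016332 = C$375.62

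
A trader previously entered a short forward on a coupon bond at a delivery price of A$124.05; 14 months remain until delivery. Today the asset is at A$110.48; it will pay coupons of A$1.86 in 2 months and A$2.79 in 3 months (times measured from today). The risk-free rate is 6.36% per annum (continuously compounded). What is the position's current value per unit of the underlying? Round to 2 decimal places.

A$9.29

PV(remaining coupons) I = 1.86·e^(−0.0636·2/12) + 2.79·e^(−0.0636·3/12) = 4.5864
Current forward F = (S − I)·e^(rT) = (110.48 − 4.5864)·e^(0.0636·14/12) = 105.8936 × 1.077022 = 114.0497
Value (long) = (F − K)·e^(−rT) = (114.0497 − 124.05) × 0.928486 = -9.2851
Short position value = −(long value) = A$9.29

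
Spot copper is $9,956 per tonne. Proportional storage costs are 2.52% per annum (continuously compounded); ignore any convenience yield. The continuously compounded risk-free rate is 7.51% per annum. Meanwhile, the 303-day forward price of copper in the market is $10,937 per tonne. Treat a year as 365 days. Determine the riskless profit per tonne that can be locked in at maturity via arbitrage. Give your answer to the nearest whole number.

$117 per tonne

Fair forward: F* = S·e^(carry·T), with carry = (r + u) = 0.0751 + 0.0252 = 0.1003
F* = 9956 · e^(0.1003 × 303/365) = 9956 · e^0.083263 = 9956 × 1.086828 = $10820.4596
Market $10937 > fair $10820.4596: forward overpriced → cash-and-carry (buy spot, short the forward).
At maturity, profit = |F_mkt − F*| = |10937 − 10820.4596| = $117 per tonne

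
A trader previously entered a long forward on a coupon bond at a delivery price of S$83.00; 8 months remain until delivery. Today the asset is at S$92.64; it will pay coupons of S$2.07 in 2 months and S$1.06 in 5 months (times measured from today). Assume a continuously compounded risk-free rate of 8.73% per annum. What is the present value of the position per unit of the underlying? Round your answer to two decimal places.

PV(remaining coupons) I = 2.07·e^(−0.0873·2/12) + 1.06·e^(−0.0873·5/12) = 3.0622
Current forward F = (S − I)·e^(rT) = (92.64 − 3.0622)·e^(0.0873·8/12) = 89.5778 × 1.059927 = 94.9459
Value (long) = (F − K)·e^(−rT) = (94.9459 − 83.00) × 0.943461 = 11.2705
Value = S$11.27

S$11.27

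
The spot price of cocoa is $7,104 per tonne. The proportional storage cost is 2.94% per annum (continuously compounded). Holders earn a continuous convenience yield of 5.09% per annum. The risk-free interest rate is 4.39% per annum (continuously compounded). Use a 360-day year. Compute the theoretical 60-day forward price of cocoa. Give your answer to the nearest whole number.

Net carry = r + u − y = 0.0439 + 0.0294 − 0.0509 = 0.0224
F = S·e^((r+u−y)T) = 7104 · e^(0.0224 × 60/360) = 7104 · e^0.003733
= 7104 × 1.003740 = $7,131 per tonne

$7,131 per tonne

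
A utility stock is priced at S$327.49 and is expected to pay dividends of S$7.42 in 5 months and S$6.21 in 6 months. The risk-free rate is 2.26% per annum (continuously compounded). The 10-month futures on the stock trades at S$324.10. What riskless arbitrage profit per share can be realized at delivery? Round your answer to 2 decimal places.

PV(dividends) I = 7.42·e^(−0.0226·5/12) + 6.21·e^(−0.0226·6/12) = 13.4907
Fair futures F* = (S − I)·e^(rT) = (327.49 − 13.4907)·e^0.018833 = 313.9993 × 1.019011 = 319.9687
Market S$324.10 > fair 319.9687: forward overpriced → cash-and-carry (borrow at r, buy the stock and collect the dividends, short the forward).
Profit at T = |F_mkt − F*| = |324.10 − 319.9687| = S$4.13 per share

S$4.13 per share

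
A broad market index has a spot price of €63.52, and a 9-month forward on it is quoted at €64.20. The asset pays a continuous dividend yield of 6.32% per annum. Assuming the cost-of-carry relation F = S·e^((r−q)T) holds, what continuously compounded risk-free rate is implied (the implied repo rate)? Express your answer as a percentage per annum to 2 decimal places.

7.74%

From F = S·e^((r−q)T): (r − q) = ln(F/S)/T
ln(64.20/63.52) = ln(1.010705) = 0.010648
(r − q) = 0.010648 / (9/12) = 0.014197
r = ln(F/S)/T + q = 0.014197 + 0.0632 = 0.077397
r = 7.74%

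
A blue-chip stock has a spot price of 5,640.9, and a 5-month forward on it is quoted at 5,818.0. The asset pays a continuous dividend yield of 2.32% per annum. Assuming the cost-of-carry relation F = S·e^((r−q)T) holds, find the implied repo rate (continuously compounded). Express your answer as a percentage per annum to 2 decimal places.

From F = S·e^((r−q)T): (r − q) = ln(F/S)/T
ln(5818.0/5640.9) = ln(1.031396) = 0.030913
(r − q) = 0.030913 / (5/12) = 0.074191
r = ln(F/S)/T + q = 0.074191 + 0.0232 = 0.097391
r = 9.74%

9.74%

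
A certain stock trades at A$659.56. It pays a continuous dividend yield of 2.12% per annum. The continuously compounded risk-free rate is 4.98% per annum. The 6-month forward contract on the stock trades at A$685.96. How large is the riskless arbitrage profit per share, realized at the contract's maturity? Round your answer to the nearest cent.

Fair forward: F* = S·e^(carry·T), with carry = (r − q) = 0.0498 − 0.0212 = 0.0286
F* = 659.56 · e^(0.0286 × 6/12) = 659.56 · e^0.014300 = 659.56 × 1.014403 = A$669.0596
Market A$685.96 > fair A$669.0596: forward overpriced → cash-and-carry (buy spot, short the forward).
At maturity, profit = |F_mkt − F*| = |685.96 − 669.0596| = A$16.90 per share

A$16.90 per share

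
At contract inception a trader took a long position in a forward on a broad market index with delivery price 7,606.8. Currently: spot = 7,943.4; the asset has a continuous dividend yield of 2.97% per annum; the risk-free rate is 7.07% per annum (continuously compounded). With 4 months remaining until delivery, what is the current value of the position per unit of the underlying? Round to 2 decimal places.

435.52

Current fair forward for the remaining 4 months: F = S·e^((r − q)·T), (r − q) = 0.0707 − 0.0297 = 0.0410
F = 7943.4 · e^(0.0410 × 4/12) = 7943.4 × 1.01376048 = 8052.7050
Value of long forward = (F − K)·e^(−rT) = (8052.7050 − 7606.8) · e^(−0.0707·4/12)
= 445.9050 × 0.97670886 = 435.52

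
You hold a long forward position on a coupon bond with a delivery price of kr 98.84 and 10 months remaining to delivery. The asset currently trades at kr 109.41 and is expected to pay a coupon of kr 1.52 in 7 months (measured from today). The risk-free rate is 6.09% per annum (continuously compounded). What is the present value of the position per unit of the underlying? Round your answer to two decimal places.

kr 13.99

PV(remaining coupons) I = 1.52·e^(−0.0609·7/12) = 1.4669
Current forward F = (S − I)·e^(rT) = (109.41 − 1.4669)·e^(0.0609·10/12) = 107.9431 × 1.052060 = 113.5626
Value (long) = (F − K)·e^(−rT) = (113.5626 − 98.84) × 0.950516 = 13.9941
Value = kr 13.99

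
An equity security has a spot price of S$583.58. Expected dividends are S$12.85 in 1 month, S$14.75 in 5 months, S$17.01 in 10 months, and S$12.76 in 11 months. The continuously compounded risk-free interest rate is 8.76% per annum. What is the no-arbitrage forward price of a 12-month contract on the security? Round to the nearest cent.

S$577.45

PV(dividends) I = 12.85·e^(−0.0876·1/12) + 14.75·e^(−0.0876·5/12) + 17.01·e^(−0.0876·10/12) + 12.76·e^(−0.0876·11/12)
I = 12.7565 + 14.2213 + 15.8125 + 11.7754 = 54.5657
F = (S − I)·e^(rT) = (583.58 − 54.5657) · e^(0.0876·12/12)
= 529.0143 · e^0.087600 = 529.0143 × 1.091551 = S$577.45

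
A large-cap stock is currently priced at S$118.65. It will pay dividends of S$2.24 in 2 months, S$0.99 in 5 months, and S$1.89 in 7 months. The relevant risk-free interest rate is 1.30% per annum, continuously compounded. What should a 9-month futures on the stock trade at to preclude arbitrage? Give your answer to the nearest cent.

S$114.67

PV(dividends) I = 2.24·e^(−0.0130·2/12) + 0.99·e^(−0.0130·5/12) + 1.89·e^(−0.0130·7/12)
I = 2.2352 + 0.9847 + 1.8757 = 5.0956
F = (S − I)·e^(rT) = (118.65 − 5.0956) · e^(0.0130·9/12)
= 113.5544 · e^0.009750 = 113.5544 × 1.009798 = S$114.67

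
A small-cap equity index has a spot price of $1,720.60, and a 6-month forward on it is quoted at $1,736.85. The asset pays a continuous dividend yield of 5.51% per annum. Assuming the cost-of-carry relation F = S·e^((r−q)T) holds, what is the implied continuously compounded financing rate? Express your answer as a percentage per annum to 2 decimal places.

From F = S·e^((r−q)T): (r − q) = ln(F/S)/T
ln(1736.85/1720.60) = ln(1.009444) = 0.009400
(r − q) = 0.009400 / (6/12) = 0.018800
r = ln(F/S)/T + q = 0.018800 + 0.0551 = 0.073900
r = 7.39%

7.39%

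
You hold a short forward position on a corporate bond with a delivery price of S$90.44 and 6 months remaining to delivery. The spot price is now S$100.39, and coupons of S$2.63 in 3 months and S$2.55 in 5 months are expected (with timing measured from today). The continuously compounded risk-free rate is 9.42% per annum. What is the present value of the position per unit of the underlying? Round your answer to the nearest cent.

-S$9.09

PV(remaining coupons) I = 2.63·e^(−0.0942·3/12) + 2.55·e^(−0.0942·5/12) = 5.0206
Current forward F = (S − I)·e^(rT) = (100.39 − 5.0206)·e^(0.0942·6/12) = 95.3694 × 1.048227 = 99.9688
Value (long) = (F − K)·e^(−rT) = (99.9688 − 90.44) × 0.953992 = 9.0904
Short position value = −(long value) = -S$9.09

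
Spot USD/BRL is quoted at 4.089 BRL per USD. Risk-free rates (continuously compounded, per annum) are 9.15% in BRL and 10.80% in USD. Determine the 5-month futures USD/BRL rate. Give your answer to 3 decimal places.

F = S·e^((r_BRL − r_USD)T) = 4.089 · e^((0.0915 − 0.1080) × 5/12)
= 4.089 · e^-0.006875 = 4.089 × 0.993149
F = 4.061 BRL per USD

4.061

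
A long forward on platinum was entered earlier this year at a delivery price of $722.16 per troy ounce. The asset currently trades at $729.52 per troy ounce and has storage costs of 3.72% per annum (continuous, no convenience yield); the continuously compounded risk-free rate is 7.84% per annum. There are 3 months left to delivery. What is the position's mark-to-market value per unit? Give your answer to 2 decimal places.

Current fair forward for the remaining 3 months: F = S·e^((r + u)·T), (r + u) = 0.0784 + 0.0372 = 0.1156
F = 729.52 · e^(0.1156 × 3/12) = 729.52 × 1.029322 = 750.9110
Value of long forward = (F − K)·e^(−rT) = (750.9110 − 722.16) · e^(−0.0784·3/12)
= 28.7510 × 0.980591 = 28.19

$28.19 per troy ounce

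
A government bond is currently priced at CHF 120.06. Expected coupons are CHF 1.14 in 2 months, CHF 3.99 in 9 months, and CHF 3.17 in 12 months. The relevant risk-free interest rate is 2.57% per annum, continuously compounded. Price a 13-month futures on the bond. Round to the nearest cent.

PV(coupons) I = 1.14·e^(−0.0257·2/12) + 3.99·e^(−0.0257·9/12) + 3.17·e^(−0.0257·12/12)
I = 1.1351 + 3.9138 + 3.0896 = 8.1385
F = (S − I)·e^(rT) = (120.06 − 8.1385) · e^(0.0257·13/12)
= 111.9215 · e^0.027842 = 111.9215 × 1.028233 = CHF 115.08

CHF 115.08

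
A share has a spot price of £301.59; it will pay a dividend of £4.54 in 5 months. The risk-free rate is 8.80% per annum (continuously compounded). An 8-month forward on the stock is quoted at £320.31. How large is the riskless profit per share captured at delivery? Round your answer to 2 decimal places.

PV(dividends) I = 4.54·e^(−0.0880·5/12) = 4.3765
Fair forward F* = (S − I)·e^(rT) = (301.59 − 4.3765)·e^0.058667 = 297.2135 × 1.060422 = 315.1717
Market £320.31 > fair 315.1717: forward overpriced → cash-and-carry (borrow at r, buy the stock and collect the dividends, short the forward).
Profit at T = |F_mkt − F*| = |320.31 − 315.1717| = £5.14 per share

£5.14 per share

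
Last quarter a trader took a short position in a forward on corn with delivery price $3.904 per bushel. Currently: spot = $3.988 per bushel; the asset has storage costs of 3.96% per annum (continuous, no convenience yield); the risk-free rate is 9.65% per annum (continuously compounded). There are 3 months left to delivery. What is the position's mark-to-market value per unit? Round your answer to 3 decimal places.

Current fair forward for the remaining 3 months: F = S·e^((r + u)·T), (r + u) = 0.0965 + 0.0396 = 0.1361
F = 3.988 · e^(0.1361 × 3/12) = 3.988 × 1.034610 = 4.1260
Value of long forward = (F − K)·e^(−rT) = (4.1260 − 3.904) · e^(−0.0965·3/12)
= 0.2220 × 0.976164 = 0.217
Short position value = −(long value) = -$0.217

-$0.217 per bushel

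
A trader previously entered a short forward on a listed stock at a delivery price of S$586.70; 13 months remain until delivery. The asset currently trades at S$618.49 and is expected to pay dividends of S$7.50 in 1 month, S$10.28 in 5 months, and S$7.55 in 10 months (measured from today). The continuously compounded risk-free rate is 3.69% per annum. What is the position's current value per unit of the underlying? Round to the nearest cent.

-S$29.86

PV(remaining dividends) I = 7.50·e^(−0.0369·1/12) + 10.28·e^(−0.0369·5/12) + 7.55·e^(−0.0369·10/12) = 24.9215
Current forward F = (S − I)·e^(rT) = (618.49 − 24.9215)·e^(0.0369·13/12) = 593.5685 × 1.040785 = 617.7772
Value (long) = (F − K)·e^(−rT) = (617.7772 − 586.70) × 0.960813 = 29.8594
Short position value = −(long value) = -S$29.86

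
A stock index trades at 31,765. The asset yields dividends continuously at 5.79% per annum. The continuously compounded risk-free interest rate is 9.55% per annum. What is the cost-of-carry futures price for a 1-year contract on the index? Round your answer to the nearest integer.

32,982

F = S·e^((r − q)T) = 31765 · e^((0.0955 − 0.0579) × 1)
= 31765 · e^0.037600 = 31765 × 1.038316
F = 32,982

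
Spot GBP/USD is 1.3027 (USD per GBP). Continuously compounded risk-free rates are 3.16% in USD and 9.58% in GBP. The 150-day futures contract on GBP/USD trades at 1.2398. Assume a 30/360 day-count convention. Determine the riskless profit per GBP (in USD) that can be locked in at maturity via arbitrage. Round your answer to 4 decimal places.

Fair futures: F* = S·e^(carry·T), with carry = (r_USD − r_GBP) = 0.0316 − 0.0958 = -0.0642
F* = 1.3027 · e^(-0.0642 × 150/360) = 1.3027 · e^-0.026750 = 1.3027 × 0.973605 = 1.2683
Market 1.2398 < fair 1.2683: forward underpriced → reverse cash-and-carry (short spot, go long the forward).
At maturity, profit = |F_mkt − F*| = |1.2398 − 1.2683| = 0.0285 per GBP (in USD)

0.0285 per GBP (in USD)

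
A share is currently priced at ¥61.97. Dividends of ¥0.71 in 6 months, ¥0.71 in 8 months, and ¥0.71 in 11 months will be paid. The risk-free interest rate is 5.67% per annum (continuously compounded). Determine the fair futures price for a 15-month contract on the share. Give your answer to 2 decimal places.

¥64.32

PV(dividends) I = 0.71·e^(−0.0567·6/12) + 0.71·e^(−0.0567·8/12) + 0.71·e^(−0.0567·11/12)
I = 0.6902 + 0.6837 + 0.6740 = 2.0479
F = (S − I)·e^(rT) = (61.97 − 2.0479) · e^(0.0567·15/12)
= 59.9221 · e^0.070875 = 59.9221 × 1.073447 = ¥64.32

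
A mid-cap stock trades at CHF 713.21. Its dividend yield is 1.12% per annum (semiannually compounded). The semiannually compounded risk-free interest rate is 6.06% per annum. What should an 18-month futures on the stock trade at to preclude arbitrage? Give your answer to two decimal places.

CHF 767.07

F = S · (1+r/2)^(2T) / (1+q/2)^(2T)
= 713.21 × 1.093682 / 1.016894 = 713.21 × 1.075512
F = CHF 767.07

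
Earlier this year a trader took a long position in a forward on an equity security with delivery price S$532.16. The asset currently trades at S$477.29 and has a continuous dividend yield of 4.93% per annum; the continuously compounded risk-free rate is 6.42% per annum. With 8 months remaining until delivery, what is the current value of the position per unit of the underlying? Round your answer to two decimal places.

Current fair forward for the remaining 8 months: F = S·e^((r − q)·T), (r − q) = 0.0642 − 0.0493 = 0.0149
F = 477.29 · e^(0.0149 × 8/12) = 477.29 × 1.009983 = 482.0548
Value of long forward = (F − K)·e^(−rT) = (482.0548 − 532.16) · e^(−0.0642·8/12)
= -50.1052 × 0.958103 = -48.01

-S$48.01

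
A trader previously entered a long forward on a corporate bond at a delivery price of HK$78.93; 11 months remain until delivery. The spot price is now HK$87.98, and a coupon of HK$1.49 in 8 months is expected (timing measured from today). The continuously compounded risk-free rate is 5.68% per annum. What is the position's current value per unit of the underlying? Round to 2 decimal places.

PV(remaining coupons) I = 1.49·e^(−0.0568·8/12) = 1.4346
Current forward F = (S − I)·e^(rT) = (87.98 − 1.4346)·e^(0.0568·11/12) = 86.5454 × 1.053446 = 91.1709
Value (long) = (F − K)·e^(−rT) = (91.1709 − 78.93) × 0.949266 = 11.6199
Value = HK$11.62

HK$11.62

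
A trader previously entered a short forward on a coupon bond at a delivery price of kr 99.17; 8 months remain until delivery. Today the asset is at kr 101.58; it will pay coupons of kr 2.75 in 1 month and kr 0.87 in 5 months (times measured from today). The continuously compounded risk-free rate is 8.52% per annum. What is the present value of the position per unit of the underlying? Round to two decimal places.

-kr 4.32

PV(remaining coupons) I = 2.75·e^(−0.0852·1/12) + 0.87·e^(−0.0852·5/12) = 3.5702
Current forward F = (S − I)·e^(rT) = (101.58 − 3.5702)·e^(0.0852·8/12) = 98.0098 × 1.058444 = 103.7379
Value (long) = (F − K)·e^(−rT) = (103.7379 − 99.17) × 0.944783 = 4.3157
Short position value = −(long value) = -kr 4.32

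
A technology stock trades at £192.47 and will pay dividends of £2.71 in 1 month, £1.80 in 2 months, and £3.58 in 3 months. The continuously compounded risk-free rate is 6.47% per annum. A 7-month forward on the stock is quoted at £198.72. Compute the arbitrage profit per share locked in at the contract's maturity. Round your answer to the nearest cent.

£7.15 per share

PV(dividends) I = 2.71·e^(−0.0647·1/12) + 1.80·e^(−0.0647·2/12) + 3.58·e^(−0.0647·3/12) = 7.9987
Fair forward F* = (S − I)·e^(rT) = (192.47 − 7.9987)·e^0.037742 = 184.4713 × 1.038463 = 191.5666
Market £198.72 > fair 191.5666: forward overpriced → cash-and-carry (borrow at r, buy the stock and collect the dividends, short the forward).
Profit at T = |F_mkt − F*| = |198.72 − 191.5666| = £7.15 per share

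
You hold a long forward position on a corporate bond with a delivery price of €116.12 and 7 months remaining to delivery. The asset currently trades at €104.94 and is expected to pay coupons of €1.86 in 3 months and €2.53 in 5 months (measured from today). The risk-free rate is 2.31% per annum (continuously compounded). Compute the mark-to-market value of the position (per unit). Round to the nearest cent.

PV(remaining coupons) I = 1.86·e^(−0.0231·3/12) + 2.53·e^(−0.0231·5/12) = 4.3551
Current forward F = (S − I)·e^(rT) = (104.94 − 4.3551)·e^(0.0231·7/12) = 100.5849 × 1.013566 = 101.9494
Value (long) = (F − K)·e^(−rT) = (101.9494 − 116.12) × 0.986615 = -13.9809
Value = -€13.98

-€13.98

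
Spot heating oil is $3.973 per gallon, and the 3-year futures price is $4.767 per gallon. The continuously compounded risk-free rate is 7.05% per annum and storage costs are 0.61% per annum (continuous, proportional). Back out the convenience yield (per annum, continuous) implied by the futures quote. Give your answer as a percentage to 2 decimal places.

1.59%

F = S·e^((r+u−y)T) ⇒ (r+u−y) = ln(F/S)/T
ln(4.767/3.973) = 0.182196; /T ⇒ 0.060732
y = r + u − ln(F/S)/T = 0.0705 + 0.0061 − 0.060732 = 0.015868
y = 1.59%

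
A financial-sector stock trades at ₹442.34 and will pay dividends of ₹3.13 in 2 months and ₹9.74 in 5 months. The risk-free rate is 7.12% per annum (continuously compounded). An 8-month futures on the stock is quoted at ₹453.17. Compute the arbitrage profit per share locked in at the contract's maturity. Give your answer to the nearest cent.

₹2.49 per share

PV(dividends) I = 3.13·e^(−0.0712·2/12) + 9.74·e^(−0.0712·5/12) = 12.5484
Fair futures F* = (S − I)·e^(rT) = (442.34 − 12.5484)·e^0.047467 = 429.7916 × 1.048612 = 450.6846
Market ₹453.17 > fair 450.6846: forward overpriced → cash-and-carry (borrow at r, buy the stock and collect the dividends, short the forward).
Profit at T = |F_mkt − F*| = |453.17 − 450.6846| = ₹2.49 per share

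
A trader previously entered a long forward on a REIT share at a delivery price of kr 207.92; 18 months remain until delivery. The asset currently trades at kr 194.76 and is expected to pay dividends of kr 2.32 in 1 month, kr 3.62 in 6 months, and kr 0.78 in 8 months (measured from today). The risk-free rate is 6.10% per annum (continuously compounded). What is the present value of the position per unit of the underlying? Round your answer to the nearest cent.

PV(remaining dividends) I = 2.32·e^(−0.0610·1/12) + 3.62·e^(−0.0610·6/12) + 0.78·e^(−0.0610·8/12) = 6.5684
Current forward F = (S − I)·e^(rT) = (194.76 − 6.5684)·e^(0.0610·18/12) = 188.1916 × 1.095817 = 206.2236
Value (long) = (F − K)·e^(−rT) = (206.2236 − 207.92) × 0.912561 = -1.5481
Value = -kr 1.55

-kr 1.55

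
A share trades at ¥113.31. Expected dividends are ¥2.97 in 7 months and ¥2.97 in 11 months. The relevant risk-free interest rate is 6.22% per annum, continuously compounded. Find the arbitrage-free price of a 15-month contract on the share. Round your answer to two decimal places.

PV(dividends) I = 2.97·e^(−0.0622·7/12) + 2.97·e^(−0.0622·11/12)
I = 2.8642 + 2.8054 = 5.6696
F = (S − I)·e^(rT) = (113.31 − 5.6696) · e^(0.0622·15/12)
= 107.6404 · e^0.077750 = 107.6404 × 1.080852 = ¥116.34

¥116.34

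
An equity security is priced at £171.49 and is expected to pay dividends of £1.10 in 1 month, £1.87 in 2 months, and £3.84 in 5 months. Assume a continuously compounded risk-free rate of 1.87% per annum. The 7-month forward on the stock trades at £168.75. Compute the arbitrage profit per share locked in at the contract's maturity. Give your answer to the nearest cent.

£2.23 per share

PV(dividends) I = 1.10·e^(−0.0187·1/12) + 1.87·e^(−0.0187·2/12) + 3.84·e^(−0.0187·5/12) = 6.7727
Fair forward F* = (S − I)·e^(rT) = (171.49 − 6.7727)·e^0.010908 = 164.7173 × 1.010968 = 166.5239
Market £168.75 > fair 166.5239: forward overpriced → cash-and-carry (borrow at r, buy the stock and collect the dividends, short the forward).
Profit at T = |F_mkt − F*| = |168.75 − 166.5239| = £2.23 per share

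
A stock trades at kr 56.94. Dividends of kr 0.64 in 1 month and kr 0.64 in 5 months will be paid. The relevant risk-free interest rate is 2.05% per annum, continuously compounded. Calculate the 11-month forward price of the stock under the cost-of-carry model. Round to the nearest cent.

PV(dividends) I = 0.64·e^(−0.0205·1/12) + 0.64·e^(−0.0205·5/12)
I = 0.6389 + 0.6346 = 1.2735
F = (S − I)·e^(rT) = (56.94 − 1.2735) · e^(0.0205·11/12)
= 55.6665 · e^0.018792 = 55.6665 × 1.018970 = kr 56.72

kr 56.72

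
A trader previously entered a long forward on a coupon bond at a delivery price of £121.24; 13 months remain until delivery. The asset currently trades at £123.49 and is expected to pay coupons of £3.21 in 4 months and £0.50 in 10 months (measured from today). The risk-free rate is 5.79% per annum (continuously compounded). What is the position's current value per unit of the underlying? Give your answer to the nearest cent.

PV(remaining coupons) I = 3.21·e^(−0.0579·4/12) + 0.50·e^(−0.0579·10/12) = 3.6251
Current forward F = (S − I)·e^(rT) = (123.49 − 3.6251)·e^(0.0579·13/12) = 119.8649 × 1.064734 = 127.6242
Value (long) = (F − K)·e^(−rT) = (127.6242 − 121.24) × 0.939202 = 5.9961
Value = £6.00

£6.00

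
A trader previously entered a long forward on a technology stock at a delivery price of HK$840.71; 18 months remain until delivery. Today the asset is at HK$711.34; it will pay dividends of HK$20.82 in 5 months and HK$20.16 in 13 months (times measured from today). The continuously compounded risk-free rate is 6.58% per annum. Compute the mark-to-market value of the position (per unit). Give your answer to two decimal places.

-HK$89.39

PV(remaining dividends) I = 20.82·e^(−0.0658·5/12) + 20.16·e^(−0.0658·13/12) = 39.0299
Current forward F = (S − I)·e^(rT) = (711.34 − 39.0299)·e^(0.0658·18/12) = 672.3101 × 1.103735 = 742.0522
Value (long) = (F − K)·e^(−rT) = (742.0522 − 840.71) × 0.906014 = -89.3853
Value = -HK$89.39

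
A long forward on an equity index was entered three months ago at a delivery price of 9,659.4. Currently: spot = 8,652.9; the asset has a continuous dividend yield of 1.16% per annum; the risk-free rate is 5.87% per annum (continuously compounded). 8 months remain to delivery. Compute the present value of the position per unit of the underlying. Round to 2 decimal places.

-702.45

Current fair forward for the remaining 8 months: F = S·e^((r − q)·T), (r − q) = 0.0587 − 0.0116 = 0.0471
F = 8652.9 · e^(0.0471 × 8/12) = 8652.9 × 1.03189818 = 8928.9118
Value of long forward = (F − K)·e^(−rT) = (8928.9118 − 9659.4) · e^(−0.0587·8/12)
= -730.4882 × 0.96162248 = -702.45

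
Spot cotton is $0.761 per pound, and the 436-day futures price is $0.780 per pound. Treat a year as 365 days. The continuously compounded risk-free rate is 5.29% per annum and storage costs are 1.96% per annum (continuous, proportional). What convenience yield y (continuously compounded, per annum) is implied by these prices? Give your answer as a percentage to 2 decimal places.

5.19%

F = S·e^((r+u−y)T) ⇒ (r+u−y) = ln(F/S)/T
ln(0.780/0.761) = 0.024661; /T ⇒ 0.020645
y = r + u − ln(F/S)/T = 0.0529 + 0.0196 − 0.020645 = 0.051855
y = 5.19%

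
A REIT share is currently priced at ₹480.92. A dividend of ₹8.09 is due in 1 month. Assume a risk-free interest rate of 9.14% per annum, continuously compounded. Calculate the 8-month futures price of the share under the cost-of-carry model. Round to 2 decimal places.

₹502.60

PV(dividends) I = 8.09·e^(−0.0914·1/12)
I = 8.0286
F = (S − I)·e^(rT) = (480.92 − 8.0286) · e^(0.0914·8/12)
= 472.8914 · e^0.060933 = 472.8914 × 1.062828 = ₹502.60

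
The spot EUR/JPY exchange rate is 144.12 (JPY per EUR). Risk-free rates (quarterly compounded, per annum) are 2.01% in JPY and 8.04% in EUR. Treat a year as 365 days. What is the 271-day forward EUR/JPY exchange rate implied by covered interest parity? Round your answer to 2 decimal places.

By covered interest parity, F = S · (1+r_JPY/4)^(4T) / (1+r_EUR/4)^(4T)
= 144.12 × 1.014998 / 1.060884 = 144.12 × 0.956747
F = 137.89 JPY per EUR

137.89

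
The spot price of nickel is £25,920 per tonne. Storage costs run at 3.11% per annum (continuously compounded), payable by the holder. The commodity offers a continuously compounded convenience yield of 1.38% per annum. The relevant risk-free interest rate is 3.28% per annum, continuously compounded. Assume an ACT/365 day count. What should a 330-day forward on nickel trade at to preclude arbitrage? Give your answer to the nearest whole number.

Net carry = r + u − y = 0.0328 + 0.0311 − 0.0138 = 0.0501
F = S·e^((r+u−y)T) = 25920 · e^(0.0501 × 330/365) = 25920 · e^0.045296
= 25920 × 1.046338 = £27,121 per tonne

£27,121 per tonne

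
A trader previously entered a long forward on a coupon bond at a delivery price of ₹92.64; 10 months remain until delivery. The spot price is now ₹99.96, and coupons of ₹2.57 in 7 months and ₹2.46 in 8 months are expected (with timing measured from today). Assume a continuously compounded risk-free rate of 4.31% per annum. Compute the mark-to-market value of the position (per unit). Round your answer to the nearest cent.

₹5.69

PV(remaining coupons) I = 2.57·e^(−0.0431·7/12) + 2.46·e^(−0.0431·8/12) = 4.8965
Current forward F = (S − I)·e^(rT) = (99.96 − 4.8965)·e^(0.0431·10/12) = 95.0635 × 1.036569 = 98.5399
Value (long) = (F − K)·e^(−rT) = (98.5399 − 92.64) × 0.964721 = 5.6918
Value = ₹5.69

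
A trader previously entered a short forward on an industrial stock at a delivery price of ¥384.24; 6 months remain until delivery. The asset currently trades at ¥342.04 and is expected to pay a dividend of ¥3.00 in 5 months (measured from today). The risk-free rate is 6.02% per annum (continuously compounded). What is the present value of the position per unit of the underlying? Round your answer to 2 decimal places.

PV(remaining dividends) I = 3.00·e^(−0.0602·5/12) = 2.9257
Current forward F = (S − I)·e^(rT) = (342.04 − 2.9257)·e^(0.0602·6/12) = 339.1143 × 1.030558 = 349.4770
Value (long) = (F − K)·e^(−rT) = (349.4770 − 384.24) × 0.970348 = -33.7322
Short position value = −(long value) = ¥33.73

¥33.73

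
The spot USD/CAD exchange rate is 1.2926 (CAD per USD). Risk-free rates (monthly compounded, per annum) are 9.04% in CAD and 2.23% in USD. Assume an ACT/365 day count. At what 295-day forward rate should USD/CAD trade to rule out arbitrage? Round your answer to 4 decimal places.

1.3654

By covered interest parity, F = S · (1+r_CAD/12)^(12T) / (1+r_USD/12)^(12T)
= 1.2926 × 1.075504 / 1.018170 = 1.2926 × 1.056311
F = 1.3654 CAD per USD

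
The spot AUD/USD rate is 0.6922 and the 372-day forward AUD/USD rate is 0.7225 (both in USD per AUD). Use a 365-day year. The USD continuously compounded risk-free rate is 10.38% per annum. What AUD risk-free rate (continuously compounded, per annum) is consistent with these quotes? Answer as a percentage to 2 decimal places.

F = S·e^((r_USD − r_AUD)T) ⇒ r_AUD = r_USD − ln(F/S)/T
ln(0.7225/0.6922) = 0.042842; /(372/365) = 0.042036
r_AUD = 0.1038 − 0.042036 = 0.061764
r_AUD = 6.18%

6.18%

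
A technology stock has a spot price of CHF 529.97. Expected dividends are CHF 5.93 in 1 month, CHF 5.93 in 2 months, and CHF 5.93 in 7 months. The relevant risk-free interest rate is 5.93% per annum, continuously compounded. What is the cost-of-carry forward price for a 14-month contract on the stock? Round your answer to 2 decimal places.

PV(dividends) I = 5.93·e^(−0.0593·1/12) + 5.93·e^(−0.0593·2/12) + 5.93·e^(−0.0593·7/12)
I = 5.9008 + 5.8717 + 5.7284 = 17.5009
F = (S − I)·e^(rT) = (529.97 − 17.5009) · e^(0.0593·14/12)
= 512.4691 · e^0.069183 = 512.4691 × 1.071632 = CHF 549.18

CHF 549.18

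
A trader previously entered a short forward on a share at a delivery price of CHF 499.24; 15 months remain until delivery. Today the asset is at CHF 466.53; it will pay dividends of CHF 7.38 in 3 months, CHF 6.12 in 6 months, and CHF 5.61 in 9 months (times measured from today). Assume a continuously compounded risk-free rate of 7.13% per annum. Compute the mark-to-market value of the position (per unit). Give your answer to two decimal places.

CHF 8.61

PV(remaining dividends) I = 7.38·e^(−0.0713·3/12) + 6.12·e^(−0.0713·6/12) + 5.61·e^(−0.0713·9/12) = 18.4732
Current forward F = (S − I)·e^(rT) = (466.53 − 18.4732)·e^(0.0713·15/12) = 448.0568 × 1.093217 = 489.8233
Value (long) = (F − K)·e^(−rT) = (489.8233 − 499.24) × 0.914731 = -8.6137
Short position value = −(long value) = CHF 8.61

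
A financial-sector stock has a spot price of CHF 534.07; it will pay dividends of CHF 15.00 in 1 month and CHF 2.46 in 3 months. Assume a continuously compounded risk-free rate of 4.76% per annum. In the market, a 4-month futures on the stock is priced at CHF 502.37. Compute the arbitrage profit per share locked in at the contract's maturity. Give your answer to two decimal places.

CHF 22.59 per share

PV(dividends) I = 15.00·e^(−0.0476·1/12) + 2.46·e^(−0.0476·3/12) = 17.3715
Fair futures F* = (S − I)·e^(rT) = (534.07 − 17.3715)·e^0.015867 = 516.6985 × 1.015994 = 524.9626
Market CHF 502.37 < fair 524.9626: forward underpriced → reverse cash-and-carry (short the stock, invest proceeds at r, pay the dividends, go long the forward).
Profit at T = |F_mkt − F*| = |502.37 − 524.9626| = CHF 22.59 per share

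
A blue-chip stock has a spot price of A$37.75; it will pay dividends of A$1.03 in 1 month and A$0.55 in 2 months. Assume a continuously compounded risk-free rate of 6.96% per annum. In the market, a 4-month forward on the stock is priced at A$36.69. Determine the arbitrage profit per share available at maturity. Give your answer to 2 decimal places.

PV(dividends) I = 1.03·e^(−0.0696·1/12) + 0.55·e^(−0.0696·2/12) = 1.5677
Fair forward F* = (S − I)·e^(rT) = (37.75 − 1.5677)·e^0.023200 = 36.1823 × 1.023471 = 37.0315
Market A$36.69 < fair 37.0315: forward underpriced → reverse cash-and-carry (short the stock, invest proceeds at r, pay the dividends, go long the forward).
Profit at T = |F_mkt − F*| = |36.69 − 37.0315| = A$0.34 per share

A$0.34 per share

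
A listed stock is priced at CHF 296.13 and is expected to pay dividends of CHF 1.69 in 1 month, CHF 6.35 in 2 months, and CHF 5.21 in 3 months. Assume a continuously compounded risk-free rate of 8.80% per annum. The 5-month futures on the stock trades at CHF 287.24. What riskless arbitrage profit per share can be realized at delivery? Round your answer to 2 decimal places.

CHF 6.43 per share

PV(dividends) I = 1.69·e^(−0.0880·1/12) + 6.35·e^(−0.0880·2/12) + 5.21·e^(−0.0880·3/12) = 13.0318
Fair futures F* = (S − I)·e^(rT) = (296.13 − 13.0318)·e^0.036667 = 283.0982 × 1.037348 = 293.6714
Market CHF 287.24 < fair 293.6714: forward underpriced → reverse cash-and-carry (short the stock, invest proceeds at r, pay the dividends, go long the forward).
Profit at T = |F_mkt − F*| = |287.24 − 293.6714| = CHF 6.43 per share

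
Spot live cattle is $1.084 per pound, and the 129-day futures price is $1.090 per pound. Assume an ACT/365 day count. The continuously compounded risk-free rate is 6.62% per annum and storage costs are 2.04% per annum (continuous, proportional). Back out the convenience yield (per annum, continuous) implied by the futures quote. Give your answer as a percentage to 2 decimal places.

7.10%

F = S·e^((r+u−y)T) ⇒ (r+u−y) = ln(F/S)/T
ln(1.090/1.084) = 0.005520; /T ⇒ 0.015619
y = r + u − ln(F/S)/T = 0.0662 + 0.0204 − 0.015619 = 0.070981
y = 7.10%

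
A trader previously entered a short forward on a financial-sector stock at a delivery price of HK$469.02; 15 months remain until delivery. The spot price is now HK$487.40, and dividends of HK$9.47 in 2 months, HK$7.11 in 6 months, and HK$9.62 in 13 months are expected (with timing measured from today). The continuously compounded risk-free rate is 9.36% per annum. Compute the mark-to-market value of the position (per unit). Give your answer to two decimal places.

-HK$45.37

PV(remaining dividends) I = 9.47·e^(−0.0936·2/12) + 7.11·e^(−0.0936·6/12) + 9.62·e^(−0.0936·13/12) = 24.8007
Current forward F = (S − I)·e^(rT) = (487.40 − 24.8007)·e^(0.0936·15/12) = 462.5993 × 1.124119 = 520.0167
Value (long) = (F − K)·e^(−rT) = (520.0167 − 469.02) × 0.889585 = 45.3659
Short position value = −(long value) = -HK$45.37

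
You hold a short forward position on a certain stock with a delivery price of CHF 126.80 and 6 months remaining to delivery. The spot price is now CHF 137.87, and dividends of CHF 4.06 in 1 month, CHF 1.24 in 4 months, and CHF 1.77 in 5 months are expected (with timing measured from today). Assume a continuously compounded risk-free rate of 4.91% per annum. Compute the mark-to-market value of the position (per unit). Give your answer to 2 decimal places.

PV(remaining dividends) I = 4.06·e^(−0.0491·1/12) + 1.24·e^(−0.0491·4/12) + 1.77·e^(−0.0491·5/12) = 6.9974
Current forward F = (S − I)·e^(rT) = (137.87 − 6.9974)·e^(0.0491·6/12) = 130.8726 × 1.024854 = 134.1253
Value (long) = (F − K)·e^(−rT) = (134.1253 − 126.80) × 0.975749 = 7.1477
Short position value = −(long value) = -CHF 7.15

-CHF 7.15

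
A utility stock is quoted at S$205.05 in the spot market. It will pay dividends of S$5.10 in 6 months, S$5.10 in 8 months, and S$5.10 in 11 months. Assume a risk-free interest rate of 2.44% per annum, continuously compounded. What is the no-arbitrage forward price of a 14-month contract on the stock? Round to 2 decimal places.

S$195.49

PV(dividends) I = 5.10·e^(−0.0244·6/12) + 5.10·e^(−0.0244·8/12) + 5.10·e^(−0.0244·11/12)
I = 5.0382 + 5.0177 + 4.9872 = 15.0431
F = (S − I)·e^(rT) = (205.05 − 15.0431) · e^(0.0244·14/12)
= 190.0069 · e^0.028467 = 190.0069 × 1.028876 = S$195.49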